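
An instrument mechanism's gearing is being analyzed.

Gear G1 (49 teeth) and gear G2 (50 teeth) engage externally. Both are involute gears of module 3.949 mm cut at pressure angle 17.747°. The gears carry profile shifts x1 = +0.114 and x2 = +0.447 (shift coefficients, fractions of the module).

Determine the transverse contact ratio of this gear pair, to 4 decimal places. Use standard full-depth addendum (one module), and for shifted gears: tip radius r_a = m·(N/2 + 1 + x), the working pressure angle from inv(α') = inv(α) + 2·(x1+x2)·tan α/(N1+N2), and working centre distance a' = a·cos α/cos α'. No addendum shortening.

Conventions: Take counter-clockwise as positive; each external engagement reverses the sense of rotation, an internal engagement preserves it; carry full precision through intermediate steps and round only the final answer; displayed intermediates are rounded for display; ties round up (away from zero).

topology: single-mesh involute geometry — m = 3.949, 49T/50T pair
base radii: r_b1 = 92.146314, r_b2 = 94.026851
tip radii: r_a1 = 101.149686, r_a2 = 104.439203
inv(α') = inv(17.747°) + 2·(+0.114+0.447)·tan α/(49+50) = 0.01392839  ⇒  α' = 19.56783°
a' = a·cos α / cos α' = 195.4755·cos 17.747°/cos 19.56783° = 197.584536
action lengths: √(r_a1²−r_b1²) = 41.717092, √(r_a2²−r_b2²) = 45.458755
base pitch p_b = π·m·cos α = 11.815763
CR = (41.717092 + 45.458755 − 197.584536·sin 19.56783°)/11.815763 = 1.777313
contact ratio ≈ 1.7773

1.7773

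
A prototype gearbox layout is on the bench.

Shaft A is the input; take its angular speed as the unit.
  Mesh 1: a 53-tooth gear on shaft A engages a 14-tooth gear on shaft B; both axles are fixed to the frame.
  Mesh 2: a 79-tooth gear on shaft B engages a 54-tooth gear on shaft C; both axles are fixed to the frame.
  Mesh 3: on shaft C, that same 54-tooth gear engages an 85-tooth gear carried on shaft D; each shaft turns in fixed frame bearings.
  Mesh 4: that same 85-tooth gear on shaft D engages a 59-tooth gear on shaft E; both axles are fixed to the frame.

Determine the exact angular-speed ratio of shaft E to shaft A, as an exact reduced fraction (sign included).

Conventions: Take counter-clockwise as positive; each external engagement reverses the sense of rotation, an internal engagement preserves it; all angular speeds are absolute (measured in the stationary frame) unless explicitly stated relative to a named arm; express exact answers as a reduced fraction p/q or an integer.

4187/826

class = fixed-axis compound train [4 meshes; 4 ratios multiply, 4 sense flips]
mesh 1 [53T→14T]: running ratio 53/14, sense −
mesh 2 [79T→54T]: running ratio 4187/756, sense +
mesh 3 [54T→85T]: running ratio 4187/1190, sense −
mesh 4 [85T→59T]: running ratio 4187/826, sense +
ω_out/ω_in = 4187/826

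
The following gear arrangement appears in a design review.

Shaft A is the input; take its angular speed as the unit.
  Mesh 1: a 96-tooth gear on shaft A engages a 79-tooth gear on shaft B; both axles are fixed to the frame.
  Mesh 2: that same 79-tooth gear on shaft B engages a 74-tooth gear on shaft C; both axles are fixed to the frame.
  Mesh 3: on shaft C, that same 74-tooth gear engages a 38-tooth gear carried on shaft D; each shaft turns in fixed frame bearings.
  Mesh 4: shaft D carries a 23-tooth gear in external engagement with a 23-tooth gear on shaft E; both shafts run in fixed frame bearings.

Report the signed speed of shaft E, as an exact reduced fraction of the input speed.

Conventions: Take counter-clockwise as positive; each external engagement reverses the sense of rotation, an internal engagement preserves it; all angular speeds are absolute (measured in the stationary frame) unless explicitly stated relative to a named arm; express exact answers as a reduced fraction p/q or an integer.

4-mesh fixed-axis compound train (all bearings frame-fixed)
mesh 1 [96T→79T]: |ω|/ω_in = 1×96/79 = 96/79, sense flips to −
mesh 2 [79T→74T]: |ω|/ω_in = (96/79)×79/74 = 48/37, sense flips to +
mesh 3 [74T→38T]: |ω|/ω_in = (48/37)×74/38 = 48/19, sense flips to −
mesh 4 [23T→23T]: |ω|/ω_in = (48/19)×23/23 = 48/19, sense flips to +
signed output speed (× input speed) = 48/19

48/19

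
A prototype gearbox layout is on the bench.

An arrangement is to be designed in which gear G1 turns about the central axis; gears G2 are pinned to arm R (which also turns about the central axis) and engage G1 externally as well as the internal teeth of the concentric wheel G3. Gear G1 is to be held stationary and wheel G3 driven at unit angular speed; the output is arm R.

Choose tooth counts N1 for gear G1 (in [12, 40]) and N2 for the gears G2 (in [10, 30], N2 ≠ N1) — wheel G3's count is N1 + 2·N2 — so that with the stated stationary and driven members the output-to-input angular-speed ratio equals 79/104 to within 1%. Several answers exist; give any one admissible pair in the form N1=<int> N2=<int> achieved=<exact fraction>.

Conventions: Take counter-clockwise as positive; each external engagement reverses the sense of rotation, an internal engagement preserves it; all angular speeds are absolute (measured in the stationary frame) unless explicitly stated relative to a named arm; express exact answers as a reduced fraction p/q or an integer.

class = planetary set [ratio 79/104 wanted; Willis about the carrier]
Willis with ω_sun = 0: ω_arm/ω_ring = N3/(N1+N3); set equal to 79/104  ⇒  N3/N1 = (79/104)/(1 − 79/104) = 79/25
N3 = N1 + 2·N2  ⇒  N2/N1 = (N3/N1 − 1)/2 = (79/25 − 1)/2 = 27/25
smallest multiple with N1 ≥ 12 and N2 ≥ 10: k = 1  ⇒  N1 = 1·25 = 25, N2 = 1·27 = 27 (N1 ≤ 40, N2 ≤ 30, N2 ≠ N1 ✓), N3 = 25 + 2·27 = 79
check: N3/(N1+N3) with N1 = 25, N3 = 79 gives 79/104; |achieved − target| = 0 ≤ 79/10400 ✓

N1=25 N2=27 achieved=79/104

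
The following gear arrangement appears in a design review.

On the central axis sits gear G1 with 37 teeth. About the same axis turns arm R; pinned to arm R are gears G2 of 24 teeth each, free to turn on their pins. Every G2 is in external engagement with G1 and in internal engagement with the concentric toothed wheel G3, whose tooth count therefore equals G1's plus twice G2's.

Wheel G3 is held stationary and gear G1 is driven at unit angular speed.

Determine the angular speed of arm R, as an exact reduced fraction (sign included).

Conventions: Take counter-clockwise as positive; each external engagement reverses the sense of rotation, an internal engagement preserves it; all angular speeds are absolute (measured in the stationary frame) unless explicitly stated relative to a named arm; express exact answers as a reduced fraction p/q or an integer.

37/122

recognized (axles ride arm R): planetary set, 37/24/85 teeth
ring teeth: 37 + 2·24 = 85
37(ω_sun−ω_arm) = −85(ω_ring−ω_arm),  ω_ring = 0, ω_sun = 1
37(1−ω_arm) = −85(0−ω_arm)  ⇒  122·ω_arm = 37  ⇒  ω_arm = 37/122
exact speed ratio = 37/122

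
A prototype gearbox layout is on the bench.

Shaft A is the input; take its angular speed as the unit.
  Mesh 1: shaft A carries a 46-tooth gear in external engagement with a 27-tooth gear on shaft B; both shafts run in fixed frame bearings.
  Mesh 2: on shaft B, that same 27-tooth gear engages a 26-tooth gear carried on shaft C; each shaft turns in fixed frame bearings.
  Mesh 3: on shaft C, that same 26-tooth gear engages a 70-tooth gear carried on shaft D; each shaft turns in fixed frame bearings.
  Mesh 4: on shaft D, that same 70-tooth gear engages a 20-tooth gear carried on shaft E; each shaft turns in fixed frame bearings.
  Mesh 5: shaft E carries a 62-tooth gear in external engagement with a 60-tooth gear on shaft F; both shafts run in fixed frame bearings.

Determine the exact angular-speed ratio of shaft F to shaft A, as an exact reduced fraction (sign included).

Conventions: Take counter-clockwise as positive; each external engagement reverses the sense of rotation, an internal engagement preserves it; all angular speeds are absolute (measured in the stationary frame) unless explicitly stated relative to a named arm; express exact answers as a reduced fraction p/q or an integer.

class = fixed-axis compound train [5 meshes; 5 ratios multiply, 5 sense flips]
mesh 1 [46T→27T]: running ratio 46/27, sense −
mesh 2 [27T→26T]: running ratio 23/13, sense +
mesh 3 [26T→70T]: running ratio 23/35, sense −
mesh 4 [70T→20T]: running ratio 23/10, sense +
mesh 5 [62T→60T]: running ratio 713/300, sense −
ω_out/ω_in = -713/300

-713/300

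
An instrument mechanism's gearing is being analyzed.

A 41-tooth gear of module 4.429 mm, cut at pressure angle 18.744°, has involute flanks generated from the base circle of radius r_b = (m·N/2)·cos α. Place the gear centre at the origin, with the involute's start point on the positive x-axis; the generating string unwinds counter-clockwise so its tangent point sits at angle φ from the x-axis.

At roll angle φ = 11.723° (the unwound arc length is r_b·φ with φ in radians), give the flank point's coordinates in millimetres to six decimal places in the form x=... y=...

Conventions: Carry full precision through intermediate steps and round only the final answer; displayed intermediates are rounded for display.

x=87.759992 y=0.244456

single-mesh involute tooth geometry (41T wheel at module 4.429)
pitch radius r_p = m·N/2 = 4.429·41/2 = 90.794500
base radius r_b = r_p·cos α = 90.794500·cos 18.744° = 85.979103
roll angle φ = 11.723° = 0.20460495 rad
x = r_b·(cos φ + φ·sin φ) = 87.759992
y = r_b·(sin φ − φ·cos φ) = 0.244456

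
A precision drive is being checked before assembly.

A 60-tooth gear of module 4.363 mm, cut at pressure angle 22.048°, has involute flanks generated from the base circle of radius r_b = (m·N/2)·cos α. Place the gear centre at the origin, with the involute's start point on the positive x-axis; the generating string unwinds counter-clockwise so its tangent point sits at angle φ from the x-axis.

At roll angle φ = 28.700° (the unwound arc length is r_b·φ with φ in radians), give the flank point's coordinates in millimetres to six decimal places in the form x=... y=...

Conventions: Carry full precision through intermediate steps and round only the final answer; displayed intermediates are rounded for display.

single-mesh involute tooth geometry (60T wheel at module 4.363)
pitch radius r_p = m·N/2 = 4.363·60/2 = 130.890000
base radius r_b = r_p·cos α = 130.890000·cos 22.048° = 121.317975
roll angle φ = 28.700° = 0.50090950 rad
x = r_b·(cos φ + φ·sin φ) = 135.596454
y = r_b·(sin φ − φ·cos φ) = 4.956161

x=135.596454 y=4.956161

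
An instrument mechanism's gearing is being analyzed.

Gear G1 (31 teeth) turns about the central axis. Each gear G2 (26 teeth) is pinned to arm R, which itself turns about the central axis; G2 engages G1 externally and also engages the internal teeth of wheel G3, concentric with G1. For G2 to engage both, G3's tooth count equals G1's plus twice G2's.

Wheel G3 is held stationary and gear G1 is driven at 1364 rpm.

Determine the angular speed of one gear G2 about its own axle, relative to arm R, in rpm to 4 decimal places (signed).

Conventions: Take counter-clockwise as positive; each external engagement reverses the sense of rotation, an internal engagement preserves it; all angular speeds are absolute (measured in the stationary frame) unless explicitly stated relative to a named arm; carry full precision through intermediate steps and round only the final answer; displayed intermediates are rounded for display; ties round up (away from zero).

-1184.0661 rpm

recognized (axles ride arm R): planetary set, 31/26/83 teeth
normalise by the input: solve with ω_sun = 1, then scale by 1364 rpm
ring teeth: 31 + 2·26 = 83
31(ω_sun−ω_arm) = −83(ω_ring−ω_arm),  ω_ring = 0, ω_sun = 1
31(1−ω_arm) = −83(0−ω_arm)  ⇒  114·ω_arm = 31  ⇒  ω_arm = 31/114
sun–planet mesh: 31·(1−31/114) = −26·(ω_p−ω_arm)  ⇒  ω_p−ω_arm = -2573/2964
scale: ω_p−ω_arm = -2573/2964 × 1364 rpm = -1184.0661 rpm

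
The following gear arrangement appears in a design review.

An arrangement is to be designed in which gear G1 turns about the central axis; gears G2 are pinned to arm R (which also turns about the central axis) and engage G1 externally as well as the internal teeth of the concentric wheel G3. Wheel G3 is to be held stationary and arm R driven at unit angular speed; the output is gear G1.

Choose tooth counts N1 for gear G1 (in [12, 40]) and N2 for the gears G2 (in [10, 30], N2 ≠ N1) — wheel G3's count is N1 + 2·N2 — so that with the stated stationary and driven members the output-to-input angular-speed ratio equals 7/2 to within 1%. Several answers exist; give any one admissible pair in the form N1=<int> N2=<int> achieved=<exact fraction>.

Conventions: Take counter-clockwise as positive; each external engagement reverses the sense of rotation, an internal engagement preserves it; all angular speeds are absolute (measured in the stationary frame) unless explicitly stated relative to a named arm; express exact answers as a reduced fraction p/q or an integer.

planetary set to be sized for 7/2 (Willis relation)
Willis with ω_ring = 0: ω_sun/ω_arm = (N1+N3)/N1; set equal to 7/2  ⇒  N3/N1 = 7/2 − 1 = 5/2
N3 = N1 + 2·N2  ⇒  N2/N1 = (N3/N1 − 1)/2 = (5/2 − 1)/2 = 3/4
smallest multiple with N1 ≥ 12 and N2 ≥ 10: k = 4  ⇒  N1 = 4·4 = 16, N2 = 4·3 = 12 (N1 ≤ 40, N2 ≤ 30, N2 ≠ N1 ✓), N3 = 16 + 2·12 = 40
check: (N1+N3)/N1 with N1 = 16, N3 = 40 gives 7/2; |achieved − target| = 0 ≤ 7/200 ✓

N1=16 N2=12 achieved=7/2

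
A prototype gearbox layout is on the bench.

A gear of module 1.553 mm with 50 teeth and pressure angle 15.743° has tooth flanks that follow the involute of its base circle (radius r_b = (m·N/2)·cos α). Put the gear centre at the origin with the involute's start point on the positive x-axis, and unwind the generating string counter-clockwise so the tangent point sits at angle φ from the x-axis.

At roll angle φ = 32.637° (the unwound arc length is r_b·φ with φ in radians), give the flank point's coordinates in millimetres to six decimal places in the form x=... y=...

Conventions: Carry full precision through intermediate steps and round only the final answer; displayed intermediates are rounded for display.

single-mesh involute tooth geometry (50T wheel at module 1.553)
pitch radius r_p = m·N/2 = 1.553·50/2 = 38.825000
base radius r_b = r_p·cos α = 38.825000·cos 15.743° = 37.368612
roll angle φ = 32.637° = 0.56962311 rad
x = r_b·(cos φ + φ·sin φ) = 42.948135
y = r_b·(sin φ − φ·cos φ) = 2.228389

x=42.948135 y=2.228389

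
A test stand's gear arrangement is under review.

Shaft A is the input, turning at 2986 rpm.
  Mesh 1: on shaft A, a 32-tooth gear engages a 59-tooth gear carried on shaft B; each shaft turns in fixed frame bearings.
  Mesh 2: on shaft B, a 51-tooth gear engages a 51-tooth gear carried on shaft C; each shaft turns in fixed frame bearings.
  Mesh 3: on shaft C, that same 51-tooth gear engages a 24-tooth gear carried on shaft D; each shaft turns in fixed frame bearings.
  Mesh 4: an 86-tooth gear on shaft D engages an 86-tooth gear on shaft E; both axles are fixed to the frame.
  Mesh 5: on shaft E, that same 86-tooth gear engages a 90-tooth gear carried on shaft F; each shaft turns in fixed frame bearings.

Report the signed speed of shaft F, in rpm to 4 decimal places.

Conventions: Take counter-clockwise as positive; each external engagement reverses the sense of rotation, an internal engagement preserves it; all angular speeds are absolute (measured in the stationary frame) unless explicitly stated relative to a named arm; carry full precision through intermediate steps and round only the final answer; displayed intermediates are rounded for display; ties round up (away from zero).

class = fixed-axis compound train [5 meshes; 5 ratios multiply, 5 sense flips]
mesh 1 [32T→59T]: ω = 2986.0000×32/59 = 1619.5254 rpm, sense flips to −
mesh 2 [51T→51T]: ω = 1619.5254×51/51 = 1619.5254 rpm, sense flips to +
mesh 3 [51T→24T]: ω = 1619.5254×51/24 = 3441.4915 rpm, sense flips to −
mesh 4 [86T→86T]: ω = 3441.4915×86/86 = 3441.4915 rpm, sense flips to +
mesh 5 [86T→90T]: ω = 3441.4915×86/90 = 3288.5363 rpm, sense flips to −
signed output speed = -3288.5363 rpm

-3288.5363 rpm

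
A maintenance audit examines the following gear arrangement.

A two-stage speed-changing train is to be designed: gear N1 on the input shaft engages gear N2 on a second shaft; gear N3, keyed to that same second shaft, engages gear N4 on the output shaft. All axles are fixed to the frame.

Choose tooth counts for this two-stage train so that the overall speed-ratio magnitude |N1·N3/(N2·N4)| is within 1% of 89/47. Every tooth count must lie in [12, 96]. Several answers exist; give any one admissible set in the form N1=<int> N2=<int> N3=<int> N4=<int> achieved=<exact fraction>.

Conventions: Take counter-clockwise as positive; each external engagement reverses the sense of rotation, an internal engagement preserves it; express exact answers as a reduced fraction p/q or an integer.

design class (target 89/47): fixed-axis compound train
target = 89/47 in lowest terms: an exact hit needs N1·N3 = k·89 and N2·N4 = k·47 for one integer k, every count in [12, 96]; additionally prefer no 1:1 stage (N1 ≠ N2, N3 ≠ N4)
k = 1…11: no 1:1-free in-range split of k·89 and k·47 into factor pairs; take k = 12
k = 12: N1·N3 = 1068 = 12·89, N2·N4 = 564 = 47·12
achieved = 12·89/(47·12) = 89/47; |achieved − target| = 0 ≤ 89/4700 ✓

N1=12 N2=47 N3=89 N4=12 achieved=89/47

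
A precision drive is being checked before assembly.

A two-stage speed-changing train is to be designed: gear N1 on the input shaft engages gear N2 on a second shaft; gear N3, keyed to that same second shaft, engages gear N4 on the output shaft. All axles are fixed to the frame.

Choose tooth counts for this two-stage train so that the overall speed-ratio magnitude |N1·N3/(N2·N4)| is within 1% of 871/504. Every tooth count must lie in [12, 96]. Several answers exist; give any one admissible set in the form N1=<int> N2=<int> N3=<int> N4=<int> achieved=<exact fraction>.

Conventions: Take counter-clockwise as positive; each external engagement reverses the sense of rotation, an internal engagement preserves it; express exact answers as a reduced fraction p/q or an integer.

N1=13 N2=12 N3=67 N4=42 achieved=871/504

topology: fixed-axis compound train — 2 stages, target 871/504
target = 871/504 in lowest terms: an exact hit needs N1·N3 = k·871 and N2·N4 = k·504 for one integer k, every count in [12, 96]; additionally prefer no 1:1 stage (N1 ≠ N2, N3 ≠ N4)
k = 1: N1·N3 = 871 = 13·67, N2·N4 = 504 = 12·42
achieved = 13·67/(12·42) = 871/504; |achieved − target| = 0 ≤ 871/50400 ✓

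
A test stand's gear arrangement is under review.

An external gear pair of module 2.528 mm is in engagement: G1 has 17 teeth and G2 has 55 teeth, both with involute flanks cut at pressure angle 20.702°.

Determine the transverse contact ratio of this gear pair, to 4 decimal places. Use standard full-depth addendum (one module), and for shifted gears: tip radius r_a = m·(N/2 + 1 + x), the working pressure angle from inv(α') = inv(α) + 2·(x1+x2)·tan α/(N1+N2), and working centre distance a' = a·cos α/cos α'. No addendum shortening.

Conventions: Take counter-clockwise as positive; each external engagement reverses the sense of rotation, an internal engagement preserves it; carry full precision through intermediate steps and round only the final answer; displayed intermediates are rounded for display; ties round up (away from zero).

recognized (one external pair, fixed centres): single-mesh tooth geometry, m = 2.528, N1 = 17, N2 = 55
base radii: r_b1 = 20.100556, r_b2 = 65.031211
tip radii: r_a1 = 24.016000, r_a2 = 72.048000
no profile shift: α' = α, a' = a
action lengths: √(r_a1²−r_b1²) = 13.142903, √(r_a2²−r_b2²) = 31.013801
base pitch p_b = π·m·cos α = 7.429148
CR = (13.142903 + 31.013801 − 91.008000·sin 20.70200°)/7.429148 = 1.613199
contact ratio ≈ 1.6132

1.6132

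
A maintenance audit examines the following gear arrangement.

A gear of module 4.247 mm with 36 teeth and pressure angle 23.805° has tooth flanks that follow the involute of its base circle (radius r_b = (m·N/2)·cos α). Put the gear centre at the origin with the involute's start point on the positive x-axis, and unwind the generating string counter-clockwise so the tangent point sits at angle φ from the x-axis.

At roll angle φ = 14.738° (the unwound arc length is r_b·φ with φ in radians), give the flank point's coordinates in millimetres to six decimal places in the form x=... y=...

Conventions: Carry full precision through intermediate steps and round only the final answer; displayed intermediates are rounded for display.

topology: single-mesh involute geometry — m = 4.247, N = 36
pitch radius r_p = m·N/2 = 4.247·36/2 = 76.446000
base radius r_b = r_p·cos α = 76.446000·cos 23.805° = 69.942314
roll angle φ = 14.738° = 0.25722663 rad
x = r_b·(cos φ + φ·sin φ) = 72.218065
y = r_b·(sin φ − φ·cos φ) = 0.394176

x=72.218065 y=0.394176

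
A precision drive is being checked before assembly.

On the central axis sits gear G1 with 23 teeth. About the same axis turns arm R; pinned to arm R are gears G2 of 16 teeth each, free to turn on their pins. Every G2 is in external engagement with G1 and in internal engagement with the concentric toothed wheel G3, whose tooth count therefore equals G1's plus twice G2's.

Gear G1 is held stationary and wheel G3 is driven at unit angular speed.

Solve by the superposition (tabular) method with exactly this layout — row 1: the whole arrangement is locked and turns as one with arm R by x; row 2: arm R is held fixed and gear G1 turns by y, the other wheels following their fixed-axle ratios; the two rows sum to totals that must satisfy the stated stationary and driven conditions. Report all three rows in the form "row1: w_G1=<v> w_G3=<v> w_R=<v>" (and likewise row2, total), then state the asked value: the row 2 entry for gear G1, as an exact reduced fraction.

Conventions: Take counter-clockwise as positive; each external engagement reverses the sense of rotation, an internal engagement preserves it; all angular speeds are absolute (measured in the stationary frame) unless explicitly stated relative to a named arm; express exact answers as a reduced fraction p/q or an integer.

row1: w_G1=55/78 w_G3=55/78 w_R=55/78
row2: w_G1=-55/78 w_G3=23/78 w_R=0
total: w_G1=0 w_G3=1 w_R=55/78
asked value: -55/78

topology: planetary set — G1 23T / G2 16T / G3 55T, arm = carrier (Willis)
row 1: whole set turns with the arm by x
row 2: sun turns y, ring = −(23/55)·y, arm 0
boundary: total ω_sun = x + y = 0 and total ω_ring = x − (23/55)·y = 1  ⇒  y = -55/78, x = 55/78
row 2 ring = −(23/55)·(-55/78) = 23/78
totals (row 1 + row 2): sun 55/78 + (-55/78) = 0, ring 55/78 + 23/78 = 1, arm 55/78 + 0 = 55/78
asked cell (row2, sun) = -55/78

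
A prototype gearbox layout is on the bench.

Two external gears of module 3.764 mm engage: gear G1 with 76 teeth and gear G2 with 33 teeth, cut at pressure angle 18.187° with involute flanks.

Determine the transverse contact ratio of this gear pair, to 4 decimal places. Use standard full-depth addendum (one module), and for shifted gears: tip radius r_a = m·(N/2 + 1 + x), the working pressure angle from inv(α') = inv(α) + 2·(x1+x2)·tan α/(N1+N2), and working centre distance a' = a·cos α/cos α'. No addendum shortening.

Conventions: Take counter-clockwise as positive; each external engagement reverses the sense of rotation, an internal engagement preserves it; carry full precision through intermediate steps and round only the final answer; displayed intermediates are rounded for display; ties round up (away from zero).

1.8504

class = single-mesh tooth geometry [involute pair 76T × 33T, m = 3.764]
base radii: r_b1 = 135.886535, r_b2 = 59.003364
tip radii: r_a1 = 146.796000, r_a2 = 65.870000
no profile shift: α' = α, a' = a
action lengths: √(r_a1²−r_b1²) = 55.533010, √(r_a2²−r_b2²) = 29.282417
base pitch p_b = π·m·cos α = 11.234214
CR = (55.533010 + 29.282417 − 205.138000·sin 18.18700°)/11.234214 = 1.850408
contact ratio ≈ 1.8504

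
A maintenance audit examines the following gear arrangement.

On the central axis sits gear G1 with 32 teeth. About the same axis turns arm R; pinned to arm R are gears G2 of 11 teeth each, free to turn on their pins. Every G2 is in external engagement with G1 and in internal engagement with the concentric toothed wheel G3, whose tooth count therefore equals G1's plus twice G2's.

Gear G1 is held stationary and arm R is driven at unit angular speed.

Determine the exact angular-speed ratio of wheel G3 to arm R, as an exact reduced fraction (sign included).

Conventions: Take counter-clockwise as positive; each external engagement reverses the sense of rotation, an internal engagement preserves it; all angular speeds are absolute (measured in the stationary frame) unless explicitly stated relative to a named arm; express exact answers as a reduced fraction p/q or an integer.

class = planetary set [G3 = 32+2·11 = 54; Willis about the carrier]
ring teeth: 32 + 2·11 = 54
32(ω_sun−ω_arm) = −54(ω_ring−ω_arm),  ω_sun = 0, ω_arm = 1
ω_ring = 1 − (32/54)(0−1) = 43/27
ω_out/ω_in = 43/27

43/27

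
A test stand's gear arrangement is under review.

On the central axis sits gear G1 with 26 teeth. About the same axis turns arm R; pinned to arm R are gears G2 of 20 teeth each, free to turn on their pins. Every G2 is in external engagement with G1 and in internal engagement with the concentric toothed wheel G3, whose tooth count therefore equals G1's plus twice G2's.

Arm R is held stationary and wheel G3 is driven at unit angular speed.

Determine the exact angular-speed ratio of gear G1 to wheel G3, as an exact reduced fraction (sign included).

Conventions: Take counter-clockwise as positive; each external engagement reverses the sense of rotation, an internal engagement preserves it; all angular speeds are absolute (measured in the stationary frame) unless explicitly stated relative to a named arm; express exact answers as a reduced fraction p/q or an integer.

recognized (axles ride arm R): planetary set, 26/20/66 teeth
ring teeth: 26 + 2·20 = 66
26(ω_sun−ω_arm) = −66(ω_ring−ω_arm),  ω_arm = 0, ω_ring = 1
ω_sun = 0 − (66/26)(1−0) = -33/13
ω_out/ω_in = -33/13

-33/13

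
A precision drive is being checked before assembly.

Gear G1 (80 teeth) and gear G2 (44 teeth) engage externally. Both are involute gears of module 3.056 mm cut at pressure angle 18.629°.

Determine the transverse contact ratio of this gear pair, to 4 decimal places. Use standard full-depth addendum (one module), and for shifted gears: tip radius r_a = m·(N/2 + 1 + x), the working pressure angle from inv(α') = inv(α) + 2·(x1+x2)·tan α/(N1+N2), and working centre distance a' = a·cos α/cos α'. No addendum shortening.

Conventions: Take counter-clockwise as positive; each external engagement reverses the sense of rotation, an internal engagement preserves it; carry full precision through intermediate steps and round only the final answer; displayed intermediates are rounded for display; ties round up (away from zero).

recognized (one external pair, fixed centres): single-mesh tooth geometry, m = 3.056, N1 = 80, N2 = 44
base radii: r_b1 = 115.835461, r_b2 = 63.709504
tip radii: r_a1 = 125.296000, r_a2 = 70.288000
no profile shift: α' = α, a' = a
action lengths: √(r_a1²−r_b1²) = 47.762261, √(r_a2²−r_b2²) = 29.690101
base pitch p_b = π·m·cos α = 9.097696
CR = (47.762261 + 29.690101 − 189.472000·sin 18.62900°)/9.097696 = 1.860649
contact ratio ≈ 1.8606

1.8606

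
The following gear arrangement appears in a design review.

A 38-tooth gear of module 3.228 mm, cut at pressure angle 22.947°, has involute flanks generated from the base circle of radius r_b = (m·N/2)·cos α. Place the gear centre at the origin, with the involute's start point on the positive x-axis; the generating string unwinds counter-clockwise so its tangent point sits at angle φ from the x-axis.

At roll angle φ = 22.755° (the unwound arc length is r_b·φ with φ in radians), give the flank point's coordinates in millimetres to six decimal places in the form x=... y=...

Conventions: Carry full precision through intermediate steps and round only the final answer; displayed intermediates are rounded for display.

topology: single-mesh involute geometry — m = 3.228, N = 38
pitch radius r_p = m·N/2 = 3.228·38/2 = 61.332000
base radius r_b = r_p·cos α = 61.332000·cos 22.947° = 56.478547
roll angle φ = 22.755° = 0.39714967 rad
x = r_b·(cos φ + φ·sin φ) = 60.758566
y = r_b·(sin φ − φ·cos φ) = 1.160805

x=60.758566 y=1.160805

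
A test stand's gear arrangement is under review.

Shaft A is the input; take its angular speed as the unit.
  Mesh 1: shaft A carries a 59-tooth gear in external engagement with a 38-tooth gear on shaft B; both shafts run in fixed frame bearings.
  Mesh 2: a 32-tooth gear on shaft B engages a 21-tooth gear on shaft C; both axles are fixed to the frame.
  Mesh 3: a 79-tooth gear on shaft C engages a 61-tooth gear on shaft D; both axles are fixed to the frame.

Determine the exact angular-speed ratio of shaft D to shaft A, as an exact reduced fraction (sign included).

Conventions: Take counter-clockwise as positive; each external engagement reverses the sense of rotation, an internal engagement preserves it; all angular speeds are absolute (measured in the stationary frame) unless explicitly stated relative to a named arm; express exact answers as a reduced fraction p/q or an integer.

-74576/24339

class = fixed-axis compound train [3 meshes; 3 ratios multiply, 3 sense flips]
mesh 1 [59T→38T]: running ratio 59/38, sense −
mesh 2 [32T→21T]: running ratio 944/399, sense +
mesh 3 [79T→61T]: running ratio 74576/24339, sense −
ω_out/ω_in = -74576/24339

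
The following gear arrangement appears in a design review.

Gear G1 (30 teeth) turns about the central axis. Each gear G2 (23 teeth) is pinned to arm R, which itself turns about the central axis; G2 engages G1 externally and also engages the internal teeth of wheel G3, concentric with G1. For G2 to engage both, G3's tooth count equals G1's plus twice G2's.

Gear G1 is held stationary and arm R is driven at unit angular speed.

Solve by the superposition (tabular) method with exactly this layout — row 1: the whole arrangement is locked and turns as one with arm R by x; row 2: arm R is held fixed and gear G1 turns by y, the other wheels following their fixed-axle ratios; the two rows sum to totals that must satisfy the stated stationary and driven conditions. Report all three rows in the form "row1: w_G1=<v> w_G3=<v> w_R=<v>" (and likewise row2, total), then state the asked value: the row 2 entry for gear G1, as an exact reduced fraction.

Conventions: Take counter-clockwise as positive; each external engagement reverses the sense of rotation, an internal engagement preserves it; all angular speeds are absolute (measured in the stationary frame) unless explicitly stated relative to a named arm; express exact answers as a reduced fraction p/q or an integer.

row1: w_G1=1 w_G3=1 w_R=1
row2: w_G1=-1 w_G3=15/38 w_R=0
total: w_G1=0 w_G3=53/38 w_R=1
asked value: -1

topology: planetary set — G1 30T / G2 23T / G3 76T, arm = carrier (Willis)
row 1 — lock + rotate with arm: ω_sun = ω_ring = ω_arm = x
row 2: sun turns y, ring = −(30/76)·y, arm 0
boundary: total ω_sun = x + y = 0 and total ω_arm = x = 1  ⇒  y = -1, x = 1
row 2 ring = −(30/76)·(-1) = 15/38
totals (row 1 + row 2): sun 1 + (-1) = 0, ring 1 + 15/38 = 53/38, arm 1 + 0 = 1
asked cell (row2, sun) = -1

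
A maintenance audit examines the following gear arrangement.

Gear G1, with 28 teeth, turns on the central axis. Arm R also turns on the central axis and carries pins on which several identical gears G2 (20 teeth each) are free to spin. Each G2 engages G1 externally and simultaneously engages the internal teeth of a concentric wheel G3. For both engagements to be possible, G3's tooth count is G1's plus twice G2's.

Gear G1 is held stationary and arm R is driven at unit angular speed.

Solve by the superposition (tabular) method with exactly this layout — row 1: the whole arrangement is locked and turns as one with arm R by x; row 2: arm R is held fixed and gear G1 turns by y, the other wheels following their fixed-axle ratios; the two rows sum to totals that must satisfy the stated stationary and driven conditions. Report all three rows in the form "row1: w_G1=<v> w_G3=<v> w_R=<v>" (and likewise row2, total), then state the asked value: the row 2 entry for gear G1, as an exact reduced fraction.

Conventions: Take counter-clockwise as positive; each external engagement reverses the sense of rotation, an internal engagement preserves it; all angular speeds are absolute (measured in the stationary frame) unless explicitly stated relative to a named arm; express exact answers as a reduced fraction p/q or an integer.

row1: w_G1=1 w_G3=1 w_R=1
row2: w_G1=-1 w_G3=7/17 w_R=0
total: w_G1=0 w_G3=24/17 w_R=1
asked value: -1

planetary set (28T centre, 20T on arm, 68T internal) — Willis relation
row 1: whole set turns with the arm by x
superposition row 2 [arm held]: sun y, ring −(28/68)·y, arm 0
boundary: total ω_sun = x + y = 0 and total ω_arm = x = 1  ⇒  y = -1, x = 1
row 2 ring = −(28/68)·(-1) = 7/17
totals (row 1 + row 2): sun 1 + (-1) = 0, ring 1 + 7/17 = 24/17, arm 1 + 0 = 1
asked cell (row2, sun) = -1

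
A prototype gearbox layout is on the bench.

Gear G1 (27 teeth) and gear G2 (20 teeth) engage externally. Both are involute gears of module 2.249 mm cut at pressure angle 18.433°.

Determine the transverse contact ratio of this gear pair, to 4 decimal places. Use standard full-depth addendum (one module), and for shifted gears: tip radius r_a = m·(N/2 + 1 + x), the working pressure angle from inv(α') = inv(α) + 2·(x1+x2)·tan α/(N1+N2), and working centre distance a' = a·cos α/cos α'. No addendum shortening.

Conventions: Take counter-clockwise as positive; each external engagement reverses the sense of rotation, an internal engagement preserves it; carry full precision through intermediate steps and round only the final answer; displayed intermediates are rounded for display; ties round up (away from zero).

1.6560

recognized (one external pair, fixed centres): single-mesh tooth geometry, m = 2.249, N1 = 27, N2 = 20
base radii: r_b1 = 28.803775, r_b2 = 21.336129
tip radii: r_a1 = 32.610500, r_a2 = 24.739000
no profile shift: α' = α, a' = a
action lengths: √(r_a1²−r_b1²) = 15.290104, √(r_a2²−r_b2²) = 12.521490
base pitch p_b = π·m·cos α = 6.702943
CR = (15.290104 + 12.521490 − 52.851500·sin 18.43300°)/6.702943 = 1.656017
contact ratio ≈ 1.6560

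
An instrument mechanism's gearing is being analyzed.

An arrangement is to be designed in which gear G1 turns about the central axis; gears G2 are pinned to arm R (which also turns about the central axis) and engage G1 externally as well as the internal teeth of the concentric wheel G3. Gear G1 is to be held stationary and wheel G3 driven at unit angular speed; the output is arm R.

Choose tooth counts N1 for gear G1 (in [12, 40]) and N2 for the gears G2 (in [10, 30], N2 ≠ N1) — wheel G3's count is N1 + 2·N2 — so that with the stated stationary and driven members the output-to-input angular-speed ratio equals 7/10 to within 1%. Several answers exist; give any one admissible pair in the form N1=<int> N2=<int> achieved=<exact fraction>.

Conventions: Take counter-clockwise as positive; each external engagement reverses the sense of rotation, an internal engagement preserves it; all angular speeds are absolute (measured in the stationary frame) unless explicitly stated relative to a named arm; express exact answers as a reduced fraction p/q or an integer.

design class (target 7/10): planetary set
Willis with ω_sun = 0: ω_arm/ω_ring = N3/(N1+N3); set equal to 7/10  ⇒  N3/N1 = (7/10)/(1 − 7/10) = 7/3
N3 = N1 + 2·N2  ⇒  N2/N1 = (N3/N1 − 1)/2 = (7/3 − 1)/2 = 2/3
smallest multiple with N1 ≥ 12 and N2 ≥ 10: k = 5  ⇒  N1 = 5·3 = 15, N2 = 5·2 = 10 (N1 ≤ 40, N2 ≤ 30, N2 ≠ N1 ✓), N3 = 15 + 2·10 = 35
check: N3/(N1+N3) with N1 = 15, N3 = 35 gives 7/10; |achieved − target| = 0 ≤ 7/1000 ✓

N1=15 N2=10 achieved=7/10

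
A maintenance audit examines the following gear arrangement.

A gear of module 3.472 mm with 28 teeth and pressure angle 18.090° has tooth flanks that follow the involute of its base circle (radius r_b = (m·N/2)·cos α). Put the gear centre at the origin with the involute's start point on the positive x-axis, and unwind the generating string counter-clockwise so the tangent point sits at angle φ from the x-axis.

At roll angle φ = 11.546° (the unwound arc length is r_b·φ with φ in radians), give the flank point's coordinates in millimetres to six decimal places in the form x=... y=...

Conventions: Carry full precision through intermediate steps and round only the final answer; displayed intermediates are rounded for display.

recognized (one wheel, involute flank): single-mesh tooth geometry, m = 3.472, N = 28
pitch radius r_p = m·N/2 = 3.472·28/2 = 48.608000
base radius r_b = r_p·cos α = 48.608000·cos 18.090° = 46.205304
roll angle φ = 11.546° = 0.20151572 rad
x = r_b·(cos φ + φ·sin φ) = 47.133967
y = r_b·(sin φ − φ·cos φ) = 0.125526

x=47.133967 y=0.125526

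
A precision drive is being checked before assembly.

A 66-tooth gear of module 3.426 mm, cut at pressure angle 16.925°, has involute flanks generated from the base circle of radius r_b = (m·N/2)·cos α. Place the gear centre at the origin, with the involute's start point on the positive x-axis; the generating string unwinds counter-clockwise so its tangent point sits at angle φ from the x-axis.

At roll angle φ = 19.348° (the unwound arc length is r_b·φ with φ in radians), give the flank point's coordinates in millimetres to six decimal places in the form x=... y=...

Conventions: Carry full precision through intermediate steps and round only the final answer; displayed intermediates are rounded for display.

topology: single-mesh involute geometry — m = 3.426, N = 66
pitch radius r_p = m·N/2 = 3.426·66/2 = 113.058000
base radius r_b = r_p·cos α = 113.058000·cos 16.925° = 108.161079
roll angle φ = 19.348° = 0.33768630 rad
x = r_b·(cos φ + φ·sin φ) = 114.153298
y = r_b·(sin φ − φ·cos φ) = 1.372555

x=114.153298 y=1.372555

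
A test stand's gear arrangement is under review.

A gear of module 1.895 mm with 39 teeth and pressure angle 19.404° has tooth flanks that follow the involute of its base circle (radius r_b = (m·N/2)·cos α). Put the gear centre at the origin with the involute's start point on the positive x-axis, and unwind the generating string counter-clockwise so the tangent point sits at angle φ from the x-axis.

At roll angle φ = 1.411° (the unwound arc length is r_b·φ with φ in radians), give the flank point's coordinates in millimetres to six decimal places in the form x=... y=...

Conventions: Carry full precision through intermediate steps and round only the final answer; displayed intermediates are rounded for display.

x=34.864145 y=0.000174

class = single-mesh tooth geometry [base-circle involute, m = 1.895, 39T]
pitch radius r_p = m·N/2 = 1.895·39/2 = 36.952500
base radius r_b = r_p·cos α = 36.952500·cos 19.404° = 34.853578
roll angle φ = 1.411° = 0.02462660 rad
x = r_b·(cos φ + φ·sin φ) = 34.864145
y = r_b·(sin φ − φ·cos φ) = 0.000174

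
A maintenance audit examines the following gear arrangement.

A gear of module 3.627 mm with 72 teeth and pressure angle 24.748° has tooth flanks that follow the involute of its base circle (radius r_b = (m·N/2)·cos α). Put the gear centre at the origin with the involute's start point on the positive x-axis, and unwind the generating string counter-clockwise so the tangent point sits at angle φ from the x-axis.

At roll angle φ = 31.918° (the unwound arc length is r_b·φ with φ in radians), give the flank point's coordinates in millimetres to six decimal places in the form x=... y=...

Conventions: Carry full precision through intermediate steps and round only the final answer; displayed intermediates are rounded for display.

x=135.576468 y=6.623559

recognized (one wheel, involute flank): single-mesh tooth geometry, m = 3.627, N = 72
pitch radius r_p = m·N/2 = 3.627·72/2 = 130.572000
base radius r_b = r_p·cos α = 130.572000·cos 24.748° = 118.579979
roll angle φ = 31.918° = 0.55707419 rad
x = r_b·(cos φ + φ·sin φ) = 135.576468
y = r_b·(sin φ − φ·cos φ) = 6.623559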